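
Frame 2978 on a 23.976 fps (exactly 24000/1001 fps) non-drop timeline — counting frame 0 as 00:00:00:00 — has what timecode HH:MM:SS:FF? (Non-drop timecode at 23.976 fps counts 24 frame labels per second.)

00:02:04:02

2978 ÷ 24 = 124 full seconds, remainder 2 frames.
124 s = 0 h 2 min 4 s.
Timecode: 00:02:04:02.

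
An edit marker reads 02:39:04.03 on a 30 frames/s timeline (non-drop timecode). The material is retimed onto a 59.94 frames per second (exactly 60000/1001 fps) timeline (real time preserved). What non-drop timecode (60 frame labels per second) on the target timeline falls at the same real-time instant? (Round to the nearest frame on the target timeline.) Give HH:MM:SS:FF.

Source frame index: (2×3600 + 39×60 + 4) × 30 + 3 = 286323.
Real time: 286323 / (30) = 95441/10 s.
Target frame: (95441/10) × (60000/1001) = 572646000/1001 ≈ 572073.926 → 572074.
At 60 labels/s: frame 572074 → 02:38:54:34.

02:38:54:34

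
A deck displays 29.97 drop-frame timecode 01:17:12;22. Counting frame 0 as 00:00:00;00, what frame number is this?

138842

As if non-drop at 30 labels/s: (1 × 3600 + 17 × 60 + 12) × 30 + 22 = 138982.
Minute boundaries passed: 77; those not divisible by 10: 77 − 7 = 70; dropped labels = 2 × 70 = 140.
Actual frame index = 138982 − 140 = 138842.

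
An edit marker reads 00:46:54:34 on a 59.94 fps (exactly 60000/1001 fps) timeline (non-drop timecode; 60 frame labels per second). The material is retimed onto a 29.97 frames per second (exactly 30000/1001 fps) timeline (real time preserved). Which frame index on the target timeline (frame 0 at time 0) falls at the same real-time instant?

Source frame index: (0×3600 + 46×60 + 54) × 60 + 34 = 168874.
Real time: 168874 / (60000/1001) = 84521437/30000 s.
Target frame: (84521437/30000) × (30000/1001) = 84437.

frame 84437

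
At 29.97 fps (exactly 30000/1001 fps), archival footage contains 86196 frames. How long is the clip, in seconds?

2876.0732 seconds

Running time = 86196 / (30000/1001) = 2876.0732 s.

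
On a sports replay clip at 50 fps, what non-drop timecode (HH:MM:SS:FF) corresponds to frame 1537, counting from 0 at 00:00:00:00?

00:00:30:37

1537 ÷ 50 = 30 full seconds, remainder 37 frames.
30 s = 0 h 0 min 30 s.
Timecode: 00:00:30:37.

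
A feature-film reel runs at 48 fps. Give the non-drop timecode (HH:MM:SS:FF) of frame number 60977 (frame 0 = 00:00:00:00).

60977 ÷ 48 = 1270 full seconds, remainder 17 frames.
1270 s = 0 h 21 min 10 s.
Timecode: 00:21:10:17.

00:21:10:17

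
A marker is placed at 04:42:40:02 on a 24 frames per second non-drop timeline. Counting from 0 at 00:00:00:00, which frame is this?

Total seconds to the label: (4 × 3600 + 42 × 60 + 40) = 16960.
Frame index = 16960 × 24 + 2 = 407042.

frame 407042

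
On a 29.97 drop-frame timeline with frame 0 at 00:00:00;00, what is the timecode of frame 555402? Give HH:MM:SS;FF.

05:08:51;28

Ten DF minutes hold 17982 frames, so frame 555402 lies in block 30 (frames 539460–557441) with 15942 frames into that block.
The block's first minute is 1800 frames and the rest 1798 each; 15942 frames reaches minute 8, so 30 × 18 + 8 × 2 = 556 labels have been skipped so far.
Adding those back, label number 555402 + 556 = 555958 at 30 labels/s is 18531 s + 28 f = 5 h 8 min 51 s frame 28, i.e. 05:08:51;28.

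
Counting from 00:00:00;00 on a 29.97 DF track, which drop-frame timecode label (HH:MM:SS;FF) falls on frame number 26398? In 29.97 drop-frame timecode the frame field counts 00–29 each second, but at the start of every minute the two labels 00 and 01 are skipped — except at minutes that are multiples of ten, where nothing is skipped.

Ten DF minutes hold 17982 frames, so frame 26398 lies in block 1 (frames 17982–35963) with 8416 frames into that block.
The block's first minute is 1800 frames and the rest 1798 each; 8416 frames reaches minute 4, so 1 × 18 + 4 × 2 = 26 labels have been skipped so far.
Adding those back, label number 26398 + 26 = 26424 at 30 labels/s is 880 s + 24 f = 0 h 14 min 40 s frame 24, i.e. 00:14:40;24.

00:14:40;24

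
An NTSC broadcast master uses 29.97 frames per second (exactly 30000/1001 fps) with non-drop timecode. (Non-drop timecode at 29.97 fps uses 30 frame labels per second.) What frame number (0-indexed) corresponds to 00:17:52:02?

Total seconds to the label: (0 × 3600 + 17 × 60 + 52) = 1072.
Frame index = 1072 × 30 + 2 = 32162.

frame 32162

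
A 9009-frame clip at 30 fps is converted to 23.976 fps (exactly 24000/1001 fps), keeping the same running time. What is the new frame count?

7200 frames

Target frames = source frames × (target rate / source rate) = 9009 × (24000/1001)/(30) = 9009 × 800/1001 = 7200.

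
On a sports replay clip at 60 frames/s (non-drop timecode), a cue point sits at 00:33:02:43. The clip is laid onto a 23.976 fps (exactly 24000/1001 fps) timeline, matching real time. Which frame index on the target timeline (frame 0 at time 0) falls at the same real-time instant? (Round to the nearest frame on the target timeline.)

frame 47538

Source frame index: (0×3600 + 33×60 + 2) × 60 + 43 = 118963.
Real time: 118963 / (60) = 118963/60 s.
Target frame: (118963/60) × (24000/1001) = 3660400/77 ≈ 47537.662 → 47538.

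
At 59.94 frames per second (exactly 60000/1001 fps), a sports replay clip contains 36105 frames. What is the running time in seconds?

602.35175 seconds

Running time = 36105 / (60000/1001) = 602.35175 s.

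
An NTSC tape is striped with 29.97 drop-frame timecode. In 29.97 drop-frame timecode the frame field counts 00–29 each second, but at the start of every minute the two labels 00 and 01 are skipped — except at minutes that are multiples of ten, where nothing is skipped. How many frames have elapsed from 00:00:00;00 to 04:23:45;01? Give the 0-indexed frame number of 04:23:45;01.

474277

As if non-drop at 30 labels/s: (4 × 3600 + 23 × 60 + 45) × 30 + 1 = 474751.
Minute boundaries passed: 263; those not divisible by 10: 263 − 26 = 237; dropped labels = 2 × 237 = 474.
Actual frame index = 474751 − 474 = 474277.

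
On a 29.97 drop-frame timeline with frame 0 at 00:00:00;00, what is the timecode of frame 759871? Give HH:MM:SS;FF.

07:02:34;11

Each 10-minute DF block holds 10 × 60 × 30 − 9 × 2 = 17982 frames. 759871 ÷ 17982 → 42 full blocks, remainder 4627.
Within the partial block the first minute is 1800 frames and each further minute 1798, so 2 further minute boundaries passed. Total skipped labels = 18 × 42 + 2 × 2 = 760.
Non-drop label index = 759871 + 760 = 760631; at 30 labels/s that is 07:02:34:11, i.e. DF 07:02:34;11.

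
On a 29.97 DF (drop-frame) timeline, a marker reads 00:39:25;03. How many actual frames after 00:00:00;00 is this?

Complete 10-minute blocks: 3, each 17982 frames → 53946.
Remaining 9 whole minutes in the current block: 1800 + 8 × 1798 = 16184 frames.
Within the current minute: 25 × 30 + 3 − 2 = 751 (labels ;00/;01 skipped at this minute). Total = 53946 + 16184 + 751 = 70881.

70881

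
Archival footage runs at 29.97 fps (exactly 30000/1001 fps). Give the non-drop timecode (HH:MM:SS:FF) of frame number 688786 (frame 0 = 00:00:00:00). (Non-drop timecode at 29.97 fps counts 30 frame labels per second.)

06:22:39:16

688786 ÷ 30 = 22959 full seconds, remainder 16 frames.
22959 s = 6 h 22 min 39 s.
Timecode: 06:22:39:16.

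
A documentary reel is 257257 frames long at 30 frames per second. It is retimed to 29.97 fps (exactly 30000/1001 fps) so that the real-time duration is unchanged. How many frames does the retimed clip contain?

257000 frames

Target frames = source frames × (target rate / source rate) = 257257 × (30000/1001)/(30) = 257257 × 1000/1001 = 257000.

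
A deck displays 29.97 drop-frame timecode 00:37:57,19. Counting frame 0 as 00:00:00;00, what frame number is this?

68261

Complete 10-minute blocks: 3, each 17982 frames → 53946.
Remaining 7 whole minutes in the current block: 1800 + 6 × 1798 = 12588 frames.
Within the current minute: 57 × 30 + 19 − 2 = 1727 (labels ;00/;01 skipped at this minute). Total = 53946 + 12588 + 1727 = 68261.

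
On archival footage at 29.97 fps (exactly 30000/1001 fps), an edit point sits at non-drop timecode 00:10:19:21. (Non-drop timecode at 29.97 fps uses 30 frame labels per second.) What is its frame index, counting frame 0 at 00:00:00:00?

frame 18591

Total seconds to the label: (0 × 3600 + 10 × 60 + 19) = 619.
Frame index = 619 × 30 + 21 = 18591.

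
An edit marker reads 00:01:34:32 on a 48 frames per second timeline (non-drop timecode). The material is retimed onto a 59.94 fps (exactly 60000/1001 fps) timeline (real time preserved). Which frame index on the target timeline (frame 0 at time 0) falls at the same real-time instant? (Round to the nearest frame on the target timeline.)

Source frame index: (0×3600 + 1×60 + 34) × 48 + 32 = 4544.
Real time: 4544 / (48) = 284/3 s.
Target frame: (284/3) × (60000/1001) = 5680000/1001 ≈ 5674.326 → 5674.

frame 5674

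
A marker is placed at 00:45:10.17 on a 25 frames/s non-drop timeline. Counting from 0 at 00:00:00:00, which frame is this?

frame 67767

Total seconds to the label: (0 × 3600 + 45 × 60 + 10) = 2710.
Frame index = 2710 × 25 + 17 = 67767.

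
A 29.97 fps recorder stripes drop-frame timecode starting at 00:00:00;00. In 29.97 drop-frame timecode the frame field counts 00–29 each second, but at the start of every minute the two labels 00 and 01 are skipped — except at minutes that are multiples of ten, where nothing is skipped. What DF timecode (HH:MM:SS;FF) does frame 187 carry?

Each 10-minute DF block holds 10 × 60 × 30 − 9 × 2 = 17982 frames. 187 ÷ 17982 → 0 full blocks, remainder 187.
Within the partial block the first minute is 1800 frames and each further minute 1798, so 0 further minute boundaries passed. Total skipped labels = 18 × 0 + 2 × 0 = 0.
Non-drop label index = 187 + 0 = 187; at 30 labels/s that is 00:00:06:07, i.e. DF 00:00:06;07.

00:00:06;07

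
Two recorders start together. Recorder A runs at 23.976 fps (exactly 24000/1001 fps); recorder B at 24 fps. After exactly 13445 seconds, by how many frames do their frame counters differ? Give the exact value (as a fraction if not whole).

322680/1001 frames

A emits 24000/1001 × 13445 = 322680000/1001 frames; B emits 24 × 13445 = 322680.
Difference = 322680/1001 frames (≈ 322.3576); B is ahead of A.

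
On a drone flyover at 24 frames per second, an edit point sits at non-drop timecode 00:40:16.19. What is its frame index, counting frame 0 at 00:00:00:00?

58003

Total seconds to the label: (0 × 3600 + 40 × 60 + 16) = 2416.
Frame index = 2416 × 24 + 19 = 58003.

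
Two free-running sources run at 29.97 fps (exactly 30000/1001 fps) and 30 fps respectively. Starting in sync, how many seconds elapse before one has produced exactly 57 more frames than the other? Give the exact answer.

1901.9 seconds

The gap grows by |30 − 30000/1001| = 30/1001 frames per second.
Time for a 57-frame gap: 57 ÷ (30/1001) = 1901.9 s.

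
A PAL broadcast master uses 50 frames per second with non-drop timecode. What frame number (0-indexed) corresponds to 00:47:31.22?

Total seconds to the label: (0 × 3600 + 47 × 60 + 31) = 2851.
Frame index = 2851 × 50 + 22 = 142572.

142572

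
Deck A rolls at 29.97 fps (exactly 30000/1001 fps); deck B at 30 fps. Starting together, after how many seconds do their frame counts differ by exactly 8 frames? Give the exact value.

The gap grows by |30 − 30000/1001| = 30/1001 frames per second.
Time for a 8-frame gap: 8 ÷ (30/1001) = 4004/15 s.

4004/15 seconds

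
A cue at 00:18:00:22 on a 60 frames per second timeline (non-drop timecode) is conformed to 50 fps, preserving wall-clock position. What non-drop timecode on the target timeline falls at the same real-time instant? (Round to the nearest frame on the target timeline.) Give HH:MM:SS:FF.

Source frame index: (0×3600 + 18×60 + 0) × 60 + 22 = 64822.
Real time: 64822 / (60) = 32411/30 s.
Target frame: (32411/30) × (50) = 162055/3 ≈ 54018.333 → 54018.
At 50 labels/s: frame 54018 → 00:18:00:18.

00:18:00:18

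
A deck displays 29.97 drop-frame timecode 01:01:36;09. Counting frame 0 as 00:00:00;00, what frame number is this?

Complete 10-minute blocks: 6, each 17982 frames → 107892.
Remaining 1 whole minute in the current block: 1800 + 0 × 1798 = 1800 frames.
Within the current minute: 36 × 30 + 9 − 2 = 1087 (labels ;00/;01 skipped at this minute). Total = 107892 + 1800 + 1087 = 110779.

110779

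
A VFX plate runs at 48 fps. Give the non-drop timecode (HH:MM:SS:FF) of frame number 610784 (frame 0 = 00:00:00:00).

610784 ÷ 48 = 12724 full seconds, remainder 32 frames.
12724 s = 3 h 32 min 4 s.
Timecode: 03:32:04:32.

03:32:04:32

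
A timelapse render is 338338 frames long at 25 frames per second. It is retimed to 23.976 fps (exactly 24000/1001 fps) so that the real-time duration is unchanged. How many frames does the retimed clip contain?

324480 frames

Target frames = source frames × (target rate / source rate) = 338338 × (24000/1001)/(25) = 338338 × 960/1001 = 324480.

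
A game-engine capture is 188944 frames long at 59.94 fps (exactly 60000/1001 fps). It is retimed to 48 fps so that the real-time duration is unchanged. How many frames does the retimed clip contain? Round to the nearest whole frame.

151306 frames

Frames at target rate = 188944 × (48) / (60000/1001) = 94566472/625 ≈ 151306.355.
Nearest whole frame: 151306.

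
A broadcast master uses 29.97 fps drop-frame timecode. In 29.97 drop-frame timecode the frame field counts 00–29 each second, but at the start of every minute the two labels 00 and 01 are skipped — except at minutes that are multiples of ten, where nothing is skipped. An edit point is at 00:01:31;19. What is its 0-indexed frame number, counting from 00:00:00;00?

As if non-drop at 30 labels/s: (0 × 3600 + 1 × 60 + 31) × 30 + 19 = 2749.
Minute boundaries passed: 1; those not divisible by 10: 1 − 0 = 1; dropped labels = 2 × 1 = 2.
Actual frame index = 2749 − 2 = 2747.

2747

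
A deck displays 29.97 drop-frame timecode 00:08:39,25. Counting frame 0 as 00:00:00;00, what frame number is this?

15579

Complete 10-minute blocks: 0, each 17982 frames → 0.
Remaining 8 whole minutes in the current block: 1800 + 7 × 1798 = 14386 frames.
Within the current minute: 39 × 30 + 25 − 2 = 1193 (labels ;00/;01 skipped at this minute). Total = 0 + 14386 + 1193 = 15579.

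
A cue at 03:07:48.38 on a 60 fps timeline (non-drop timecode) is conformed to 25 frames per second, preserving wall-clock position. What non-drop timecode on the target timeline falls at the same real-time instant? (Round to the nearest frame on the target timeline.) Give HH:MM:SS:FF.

03:07:48:16

Source frame index: (3×3600 + 7×60 + 48) × 60 + 38 = 676118.
Real time: 676118 / (60) = 338059/30 s.
Target frame: (338059/30) × (25) = 1690295/6 ≈ 281715.833 → 281716.
At 25 labels/s: frame 281716 → 03:07:48:16.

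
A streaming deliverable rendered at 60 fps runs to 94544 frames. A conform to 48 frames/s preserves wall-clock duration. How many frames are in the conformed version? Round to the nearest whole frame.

Frames at target rate = 94544 × (48) / (60) = 378176/5 ≈ 75635.200.
Nearest whole frame: 75635.

75635 frames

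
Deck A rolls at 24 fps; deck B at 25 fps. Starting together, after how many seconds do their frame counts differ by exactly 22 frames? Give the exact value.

The gap grows by |25 − 24| = 1 frame per second.
Time for a 22-frame gap: 22 ÷ (1) = 22 s.

22 seconds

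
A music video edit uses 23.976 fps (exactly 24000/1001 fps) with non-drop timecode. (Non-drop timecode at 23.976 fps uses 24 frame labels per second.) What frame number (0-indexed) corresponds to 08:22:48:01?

frame 724033

Total seconds to the label: (8 × 3600 + 22 × 60 + 48) = 30168.
Frame index = 30168 × 24 + 1 = 724033.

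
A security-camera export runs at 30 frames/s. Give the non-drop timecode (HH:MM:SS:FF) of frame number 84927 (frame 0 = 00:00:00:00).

84927 ÷ 30 = 2830 full seconds, remainder 27 frames.
2830 s = 0 h 47 min 10 s.
Timecode: 00:47:10:27.

00:47:10:27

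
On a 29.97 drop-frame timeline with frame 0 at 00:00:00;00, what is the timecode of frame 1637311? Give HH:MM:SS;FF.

Ten DF minutes hold 17982 frames, so frame 1637311 lies in block 91 (frames 1636362–1654343) with 949 frames into that block.
The block's first minute is 1800 frames and the rest 1798 each; 949 frames reaches minute 0, so 91 × 18 + 0 × 2 = 1638 labels have been skipped so far.
Adding those back, label number 1637311 + 1638 = 1638949 at 30 labels/s is 54631 s + 19 f = 15 h 10 min 31 s frame 19, i.e. 15:10:31;19.

15:10:31;19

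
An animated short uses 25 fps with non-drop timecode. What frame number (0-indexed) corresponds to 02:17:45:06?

206631

Total seconds to the label: (2 × 3600 + 17 × 60 + 45) = 8265.
Frame index = 8265 × 25 + 6 = 206631.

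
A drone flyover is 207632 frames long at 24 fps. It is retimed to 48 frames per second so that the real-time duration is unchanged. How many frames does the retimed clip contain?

Frames at target rate = 207632 × (48) / (24) = 415264.

415264 frames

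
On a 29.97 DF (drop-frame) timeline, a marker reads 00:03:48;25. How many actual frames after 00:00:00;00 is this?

Complete 10-minute blocks: 0, each 17982 frames → 0.
Remaining 3 whole minutes in the current block: 1800 + 2 × 1798 = 5396 frames.
Within the current minute: 48 × 30 + 25 − 2 = 1463 (labels ;00/;01 skipped at this minute). Total = 0 + 5396 + 1463 = 6859.

6859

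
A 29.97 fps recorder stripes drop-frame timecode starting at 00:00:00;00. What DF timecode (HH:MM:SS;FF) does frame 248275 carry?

Each 10-minute DF block holds 10 × 60 × 30 − 9 × 2 = 17982 frames. 248275 ÷ 17982 → 13 full blocks, remainder 14509.
Within the partial block the first minute is 1800 frames and each further minute 1798, so 8 further minute boundaries passed. Total skipped labels = 18 × 13 + 2 × 8 = 250.
Non-drop label index = 248275 + 250 = 248525; at 30 labels/s that is 02:18:04:05, i.e. DF 02:18:04;05.

02:18:04;05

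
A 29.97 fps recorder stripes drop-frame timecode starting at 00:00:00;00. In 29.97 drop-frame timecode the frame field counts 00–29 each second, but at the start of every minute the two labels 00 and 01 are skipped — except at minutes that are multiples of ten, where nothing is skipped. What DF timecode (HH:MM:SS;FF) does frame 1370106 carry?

Each 10-minute DF block holds 10 × 60 × 30 − 9 × 2 = 17982 frames. 1370106 ÷ 17982 → 76 full blocks, remainder 3474.
Within the partial block the first minute is 1800 frames and each further minute 1798, so 1 further minute boundary passed. Total skipped labels = 18 × 76 + 2 × 1 = 1370.
Non-drop label index = 1370106 + 1370 = 1371476; at 30 labels/s that is 12:41:55:26, i.e. DF 12:41:55;26.

12:41:55;26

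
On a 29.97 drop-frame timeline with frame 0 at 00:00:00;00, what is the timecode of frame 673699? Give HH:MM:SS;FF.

06:14:39;03

Each 10-minute DF block holds 10 × 60 × 30 − 9 × 2 = 17982 frames. 673699 ÷ 17982 → 37 full blocks, remainder 8365.
Within the partial block the first minute is 1800 frames and each further minute 1798, so 4 further minute boundaries passed. Total skipped labels = 18 × 37 + 2 × 4 = 674.
Non-drop label index = 673699 + 674 = 674373; at 30 labels/s that is 06:14:39:03, i.e. DF 06:14:39;03.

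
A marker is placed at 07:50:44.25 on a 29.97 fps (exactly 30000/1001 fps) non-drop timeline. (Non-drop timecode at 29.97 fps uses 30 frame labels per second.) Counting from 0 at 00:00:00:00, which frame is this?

847345

Total seconds to the label: (7 × 3600 + 50 × 60 + 44) = 28244.
Frame index = 28244 × 30 + 25 = 847345.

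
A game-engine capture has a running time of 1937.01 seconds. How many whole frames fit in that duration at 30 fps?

58110 frames

Frames = 1937.01 × 30 = 581103/10 ≈ 58110.3000.
Complete frames: 58110.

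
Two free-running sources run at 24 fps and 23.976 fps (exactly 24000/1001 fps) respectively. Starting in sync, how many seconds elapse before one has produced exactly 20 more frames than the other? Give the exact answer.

5005/6 seconds

The gap grows by |24000/1001 − 24| = 24/1001 frames per second.
Time for a 20-frame gap: 20 ÷ (24/1001) = 5005/6 s.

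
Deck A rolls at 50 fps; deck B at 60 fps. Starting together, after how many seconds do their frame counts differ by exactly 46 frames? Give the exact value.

4.6 seconds

The gap grows by |60 − 50| = 10 frames per second.
Time for a 46-frame gap: 46 ÷ (10) = 4.6 s.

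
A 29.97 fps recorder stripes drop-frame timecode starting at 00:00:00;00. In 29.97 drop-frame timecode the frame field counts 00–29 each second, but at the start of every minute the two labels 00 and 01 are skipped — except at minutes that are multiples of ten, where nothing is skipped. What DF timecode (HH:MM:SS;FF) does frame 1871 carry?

00:01:02;13

Ten DF minutes hold 17982 frames, so frame 1871 lies in block 0 (frames 0–17981) with 1871 frames into that block.
The block's first minute is 1800 frames and the rest 1798 each; 1871 frames reaches minute 1, so 0 × 18 + 1 × 2 = 2 labels have been skipped so far.
Adding those back, label number 1871 + 2 = 1873 at 30 labels/s is 62 s + 13 f = 0 h 1 min 2 s frame 13, i.e. 00:01:02;13.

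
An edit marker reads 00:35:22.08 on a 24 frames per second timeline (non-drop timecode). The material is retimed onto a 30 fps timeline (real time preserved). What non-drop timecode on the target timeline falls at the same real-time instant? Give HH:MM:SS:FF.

Source frame index: (0×3600 + 35×60 + 22) × 24 + 8 = 50936.
Real time: 50936 / (24) = 6367/3 s.
Target frame: (6367/3) × (30) = 63670.
At 30 labels/s: frame 63670 → 00:35:22:10.

00:35:22:10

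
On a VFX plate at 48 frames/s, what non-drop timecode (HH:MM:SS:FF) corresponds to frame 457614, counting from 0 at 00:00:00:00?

457614 ÷ 48 = 9533 full seconds, remainder 30 frames.
9533 s = 2 h 38 min 53 s.
Timecode: 02:38:53:30.

02:38:53:30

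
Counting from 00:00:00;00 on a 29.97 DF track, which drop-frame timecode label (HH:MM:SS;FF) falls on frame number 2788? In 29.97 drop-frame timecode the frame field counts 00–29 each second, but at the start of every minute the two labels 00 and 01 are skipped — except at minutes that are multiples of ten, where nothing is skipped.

00:01:33;00

Each 10-minute DF block holds 10 × 60 × 30 − 9 × 2 = 17982 frames. 2788 ÷ 17982 → 0 full blocks, remainder 2788.
Within the partial block the first minute is 1800 frames and each further minute 1798, so 1 further minute boundary passed. Total skipped labels = 18 × 0 + 2 × 1 = 2.
Non-drop label index = 2788 + 2 = 2790; at 30 labels/s that is 00:01:33:00, i.e. DF 00:01:33;00.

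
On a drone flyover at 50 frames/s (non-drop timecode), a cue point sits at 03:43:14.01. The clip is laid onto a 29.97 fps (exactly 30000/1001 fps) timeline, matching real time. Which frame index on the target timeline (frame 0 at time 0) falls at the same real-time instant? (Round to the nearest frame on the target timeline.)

frame 401419

Source frame index: (3×3600 + 43×60 + 14) × 50 + 1 = 669701.
Real time: 669701 / (50) = 669701/50 s.
Target frame: (669701/50) × (30000/1001) = 401820600/1001 ≈ 401419.181 → 401419.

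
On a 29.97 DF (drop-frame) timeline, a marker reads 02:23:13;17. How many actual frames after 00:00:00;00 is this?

257549

As if non-drop at 30 labels/s: (2 × 3600 + 23 × 60 + 13) × 30 + 17 = 257807.
Minute boundaries passed: 143; those not divisible by 10: 143 − 14 = 129; dropped labels = 2 × 129 = 258.
Actual frame index = 257807 − 258 = 257549.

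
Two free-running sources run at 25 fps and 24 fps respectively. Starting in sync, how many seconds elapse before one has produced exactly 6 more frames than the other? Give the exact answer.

The gap grows by |24 − 25| = 1 frame per second.
Time for a 6-frame gap: 6 ÷ (1) = 6 s.

6 seconds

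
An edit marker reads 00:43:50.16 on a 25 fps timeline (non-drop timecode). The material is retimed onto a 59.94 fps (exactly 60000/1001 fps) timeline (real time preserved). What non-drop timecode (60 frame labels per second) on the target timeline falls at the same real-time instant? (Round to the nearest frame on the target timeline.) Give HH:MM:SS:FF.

00:43:48:01

Source frame index: (0×3600 + 43×60 + 50) × 25 + 16 = 65766.
Real time: 65766 / (25) = 65766/25 s.
Target frame: (65766/25) × (60000/1001) = 157838400/1001 ≈ 157680.719 → 157681.
At 60 labels/s: frame 157681 → 00:43:48:01.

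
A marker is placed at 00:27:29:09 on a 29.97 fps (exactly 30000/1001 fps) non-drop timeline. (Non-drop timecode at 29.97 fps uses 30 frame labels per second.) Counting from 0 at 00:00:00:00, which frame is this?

49479

Total seconds to the label: (0 × 3600 + 27 × 60 + 29) = 1649.
Frame index = 1649 × 30 + 9 = 49479.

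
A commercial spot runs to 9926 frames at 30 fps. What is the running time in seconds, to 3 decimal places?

Running time = 9926 × 1/30 = 4963/15 s ≈ 330.867 s.

330.867 seconds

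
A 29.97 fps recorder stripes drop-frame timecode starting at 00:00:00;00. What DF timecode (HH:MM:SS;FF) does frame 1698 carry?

Ten DF minutes hold 17982 frames, so frame 1698 lies in block 0 (frames 0–17981) with 1698 frames into that block.
The block's first minute is 1800 frames and the rest 1798 each; 1698 frames reaches minute 0, so 0 × 18 + 0 × 2 = 0 labels have been skipped so far.
Adding those back, label number 1698 + 0 = 1698 at 30 labels/s is 56 s + 18 f = 0 h 0 min 56 s frame 18, i.e. 00:00:56;18.

00:00:56;18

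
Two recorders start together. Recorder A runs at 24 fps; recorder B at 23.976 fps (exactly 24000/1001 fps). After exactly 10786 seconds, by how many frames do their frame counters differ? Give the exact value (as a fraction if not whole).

A emits 24 × 10786 = 258864 frames; B emits 24000/1001 × 10786 = 258864000/1001.
Difference = 258864/1001 frames (≈ 258.6054); B is behind A.

258864/1001 frames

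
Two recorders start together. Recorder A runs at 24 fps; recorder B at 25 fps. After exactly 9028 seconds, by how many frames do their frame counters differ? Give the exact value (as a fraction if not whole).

9028 frames

A emits 24 × 9028 = 216672 frames; B emits 25 × 9028 = 225700.
Difference = 9028 frames; B is ahead of A.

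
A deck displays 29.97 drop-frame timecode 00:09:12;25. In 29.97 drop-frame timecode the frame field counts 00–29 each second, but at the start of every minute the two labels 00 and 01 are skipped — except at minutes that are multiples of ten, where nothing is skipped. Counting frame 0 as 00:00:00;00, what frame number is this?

As if non-drop at 30 labels/s: (0 × 3600 + 9 × 60 + 12) × 30 + 25 = 16585.
Minute boundaries passed: 9; those not divisible by 10: 9 − 0 = 9; dropped labels = 2 × 9 = 18.
Actual frame index = 16585 − 18 = 16567.

16567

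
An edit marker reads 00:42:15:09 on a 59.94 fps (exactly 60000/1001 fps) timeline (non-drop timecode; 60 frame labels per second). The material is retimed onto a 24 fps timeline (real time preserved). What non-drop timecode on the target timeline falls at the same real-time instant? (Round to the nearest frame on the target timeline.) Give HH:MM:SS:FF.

00:42:17:16

Source frame index: (0×3600 + 42×60 + 15) × 60 + 9 = 152109.
Real time: 152109 / (60000/1001) = 50753703/20000 s.
Target frame: (50753703/20000) × (24) = 152261109/2500 ≈ 60904.444 → 60904.
At 24 labels/s: frame 60904 → 00:42:17:16.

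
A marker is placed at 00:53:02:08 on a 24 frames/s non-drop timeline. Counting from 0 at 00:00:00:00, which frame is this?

76376

Total seconds to the label: (0 × 3600 + 53 × 60 + 2) = 3182.
Frame index = 3182 × 24 + 8 = 76376.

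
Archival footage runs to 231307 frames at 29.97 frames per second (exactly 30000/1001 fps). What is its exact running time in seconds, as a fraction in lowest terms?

231538307/30000 seconds

Running time = 231307 ÷ (30000/1001) = 231307 × 1001/30000 = 231538307/30000 s.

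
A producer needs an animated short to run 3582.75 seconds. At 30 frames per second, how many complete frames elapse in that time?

Frames = 3582.75 × 30 = 214965/2 ≈ 107482.5000.
Complete frames: 107482.

107482 frames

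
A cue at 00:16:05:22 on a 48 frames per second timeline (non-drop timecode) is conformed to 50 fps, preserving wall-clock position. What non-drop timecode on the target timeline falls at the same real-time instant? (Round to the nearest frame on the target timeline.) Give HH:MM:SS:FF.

Source frame index: (0×3600 + 16×60 + 5) × 48 + 22 = 46342.
Real time: 46342 / (48) = 23171/24 s.
Target frame: (23171/24) × (50) = 579275/12 ≈ 48272.917 → 48273.
At 50 labels/s: frame 48273 → 00:16:05:23.

00:16:05:23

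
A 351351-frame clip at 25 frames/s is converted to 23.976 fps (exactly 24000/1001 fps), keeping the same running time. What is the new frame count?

336960 frames

Target frames = source frames × (target rate / source rate) = 351351 × (24000/1001)/(25) = 351351 × 960/1001 = 336960.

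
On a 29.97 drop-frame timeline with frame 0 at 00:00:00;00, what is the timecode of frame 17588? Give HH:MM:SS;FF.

00:09:46;26

Each 10-minute DF block holds 10 × 60 × 30 − 9 × 2 = 17982 frames. 17588 ÷ 17982 → 0 full blocks, remainder 17588.
Within the partial block the first minute is 1800 frames and each further minute 1798, so 9 further minute boundaries passed. Total skipped labels = 18 × 0 + 2 × 9 = 18.
Non-drop label index = 17588 + 18 = 17606; at 30 labels/s that is 00:09:46:26, i.e. DF 00:09:46;26.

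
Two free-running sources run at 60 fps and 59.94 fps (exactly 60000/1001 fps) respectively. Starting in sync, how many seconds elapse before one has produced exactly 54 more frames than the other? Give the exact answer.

The gap grows by |60000/1001 − 60| = 60/1001 frames per second.
Time for a 54-frame gap: 54 ÷ (60/1001) = 900.9 s.

900.9 seconds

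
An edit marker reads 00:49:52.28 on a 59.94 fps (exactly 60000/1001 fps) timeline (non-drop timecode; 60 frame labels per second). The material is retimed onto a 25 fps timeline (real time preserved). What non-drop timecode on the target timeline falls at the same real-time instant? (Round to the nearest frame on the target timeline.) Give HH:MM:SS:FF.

Source frame index: (0×3600 + 49×60 + 52) × 60 + 28 = 179548.
Real time: 179548 / (60000/1001) = 44931887/15000 s.
Target frame: (44931887/15000) × (25) = 44931887/600 ≈ 74886.478 → 74886.
At 25 labels/s: frame 74886 → 00:49:55:11.

00:49:55:11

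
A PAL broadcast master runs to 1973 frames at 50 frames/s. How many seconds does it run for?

Running time = 1973 / (50) = 39.46 s.

39.46 seconds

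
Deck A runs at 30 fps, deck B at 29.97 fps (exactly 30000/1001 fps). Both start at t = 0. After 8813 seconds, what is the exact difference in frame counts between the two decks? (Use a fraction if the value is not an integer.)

37770/143 frames

A emits 30 × 8813 = 264390 frames; B emits 30000/1001 × 8813 = 37770000/143.
Difference = 37770/143 frames (≈ 264.1259); B is behind A.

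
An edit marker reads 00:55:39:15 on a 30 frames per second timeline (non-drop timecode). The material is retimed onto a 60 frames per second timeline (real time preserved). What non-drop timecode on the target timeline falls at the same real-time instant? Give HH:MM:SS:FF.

Source frame index: (0×3600 + 55×60 + 39) × 30 + 15 = 100185.
Real time: 100185 / (30) = 6679/2 s.
Target frame: (6679/2) × (60) = 200370.
At 60 labels/s: frame 200370 → 00:55:39:30.

00:55:39:30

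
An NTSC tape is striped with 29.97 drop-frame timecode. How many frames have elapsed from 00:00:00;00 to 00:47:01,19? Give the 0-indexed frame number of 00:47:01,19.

Complete 10-minute blocks: 4, each 17982 frames → 71928.
Remaining 7 whole minutes in the current block: 1800 + 6 × 1798 = 12588 frames.
Within the current minute: 1 × 30 + 19 − 2 = 47 (labels ;00/;01 skipped at this minute). Total = 71928 + 12588 + 47 = 84563.

84563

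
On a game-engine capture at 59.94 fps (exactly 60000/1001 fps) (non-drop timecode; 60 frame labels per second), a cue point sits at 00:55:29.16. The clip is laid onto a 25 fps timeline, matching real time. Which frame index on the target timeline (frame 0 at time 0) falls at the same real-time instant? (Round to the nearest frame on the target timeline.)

Source frame index: (0×3600 + 55×60 + 29) × 60 + 16 = 199756.
Real time: 199756 / (60000/1001) = 49988939/15000 s.
Target frame: (49988939/15000) × (25) = 49988939/600 ≈ 83314.898 → 83315.

frame 83315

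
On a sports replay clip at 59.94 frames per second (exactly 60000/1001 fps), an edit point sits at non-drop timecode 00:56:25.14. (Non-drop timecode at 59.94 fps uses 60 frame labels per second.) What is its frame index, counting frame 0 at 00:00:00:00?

203114

Total seconds to the label: (0 × 3600 + 56 × 60 + 25) = 3385.
Frame index = 3385 × 60 + 14 = 203114.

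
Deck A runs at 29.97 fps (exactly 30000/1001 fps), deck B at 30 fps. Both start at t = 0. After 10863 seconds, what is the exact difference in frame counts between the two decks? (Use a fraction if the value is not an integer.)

325890/1001 frames

A emits 30000/1001 × 10863 = 325890000/1001 frames; B emits 30 × 10863 = 325890.
Difference = 325890/1001 frames (≈ 325.5644); B is ahead of A.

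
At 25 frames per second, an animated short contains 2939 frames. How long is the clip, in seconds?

Running time = 2939 / (25) = 117.56 s.

117.56 seconds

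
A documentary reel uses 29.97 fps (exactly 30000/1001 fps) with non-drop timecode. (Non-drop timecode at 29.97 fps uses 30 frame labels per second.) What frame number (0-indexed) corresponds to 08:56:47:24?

966234

Total seconds to the label: (8 × 3600 + 56 × 60 + 47) = 32207.
Frame index = 32207 × 30 + 24 = 966234.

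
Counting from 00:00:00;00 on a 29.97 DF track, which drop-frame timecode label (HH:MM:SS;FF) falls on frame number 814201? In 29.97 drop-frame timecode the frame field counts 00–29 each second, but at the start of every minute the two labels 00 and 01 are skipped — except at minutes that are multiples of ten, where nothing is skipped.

07:32:47;05

Each 10-minute DF block holds 10 × 60 × 30 − 9 × 2 = 17982 frames. 814201 ÷ 17982 → 45 full blocks, remainder 5011.
Within the partial block the first minute is 1800 frames and each further minute 1798, so 2 further minute boundaries passed. Total skipped labels = 18 × 45 + 2 × 2 = 814.
Non-drop label index = 814201 + 814 = 815015; at 30 labels/s that is 07:32:47:05, i.e. DF 07:32:47;05.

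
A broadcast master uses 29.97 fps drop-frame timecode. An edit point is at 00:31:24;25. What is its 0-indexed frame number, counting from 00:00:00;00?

56489

Complete 10-minute blocks: 3, each 17982 frames → 53946.
Remaining 1 whole minute in the current block: 1800 + 0 × 1798 = 1800 frames.
Within the current minute: 24 × 30 + 25 − 2 = 743 (labels ;00/;01 skipped at this minute). Total = 53946 + 1800 + 743 = 56489.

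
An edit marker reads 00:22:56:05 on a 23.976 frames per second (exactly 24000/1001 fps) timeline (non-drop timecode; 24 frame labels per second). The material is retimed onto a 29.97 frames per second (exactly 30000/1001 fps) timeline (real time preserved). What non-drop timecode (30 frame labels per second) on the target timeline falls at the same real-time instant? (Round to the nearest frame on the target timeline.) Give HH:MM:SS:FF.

Source frame index: (0×3600 + 22×60 + 56) × 24 + 5 = 33029.
Real time: 33029 / (24000/1001) = 33062029/24000 s.
Target frame: (33062029/24000) × (30000/1001) = 165145/4 ≈ 41286.250 → 41286.
At 30 labels/s: frame 41286 → 00:22:56:06.

00:22:56:06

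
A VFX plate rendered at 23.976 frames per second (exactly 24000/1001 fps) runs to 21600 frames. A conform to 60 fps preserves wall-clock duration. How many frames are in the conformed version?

54054 frames

Target frames = source frames × (target rate / source rate) = 21600 × (60)/(24000/1001) = 21600 × 1001/400 = 54054.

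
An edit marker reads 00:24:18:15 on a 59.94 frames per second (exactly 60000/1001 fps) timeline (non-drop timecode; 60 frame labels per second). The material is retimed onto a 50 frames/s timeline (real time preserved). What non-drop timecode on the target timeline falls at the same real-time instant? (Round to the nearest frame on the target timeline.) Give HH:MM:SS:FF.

00:24:19:35

Source frame index: (0×3600 + 24×60 + 18) × 60 + 15 = 87495.
Real time: 87495 / (60000/1001) = 5838833/4000 s.
Target frame: (5838833/4000) × (50) = 5838833/80 ≈ 72985.413 → 72985.
At 50 labels/s: frame 72985 → 00:24:19:35.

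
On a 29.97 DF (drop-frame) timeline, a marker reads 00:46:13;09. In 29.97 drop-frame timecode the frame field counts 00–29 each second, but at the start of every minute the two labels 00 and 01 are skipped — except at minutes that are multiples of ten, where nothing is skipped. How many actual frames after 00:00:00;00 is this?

Complete 10-minute blocks: 4, each 17982 frames → 71928.
Remaining 6 whole minutes in the current block: 1800 + 5 × 1798 = 10790 frames.
Within the current minute: 13 × 30 + 9 − 2 = 397 (labels ;00/;01 skipped at this minute). Total = 71928 + 10790 + 397 = 83115.

83115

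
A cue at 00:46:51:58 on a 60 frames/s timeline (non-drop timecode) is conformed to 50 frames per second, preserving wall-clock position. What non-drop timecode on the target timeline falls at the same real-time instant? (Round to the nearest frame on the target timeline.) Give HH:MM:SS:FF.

00:46:51:48

Source frame index: (0×3600 + 46×60 + 51) × 60 + 58 = 168718.
Real time: 168718 / (60) = 84359/30 s.
Target frame: (84359/30) × (50) = 421795/3 ≈ 140598.333 → 140598.
At 50 labels/s: frame 140598 → 00:46:51:48.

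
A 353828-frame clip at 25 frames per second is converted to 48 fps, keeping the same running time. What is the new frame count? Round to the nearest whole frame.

Frames at target rate = 353828 × (48) / (25) = 16983744/25 ≈ 679349.760.
Nearest whole frame: 679350.

679350 frames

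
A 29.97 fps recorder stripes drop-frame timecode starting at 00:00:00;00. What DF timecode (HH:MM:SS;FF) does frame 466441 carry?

Ten DF minutes hold 17982 frames, so frame 466441 lies in block 25 (frames 449550–467531) with 16891 frames into that block.
The block's first minute is 1800 frames and the rest 1798 each; 16891 frames reaches minute 9, so 25 × 18 + 9 × 2 = 468 labels have been skipped so far.
Adding those back, label number 466441 + 468 = 466909 at 30 labels/s is 15563 s + 19 f = 4 h 19 min 23 s frame 19, i.e. 04:19:23;19.

04:19:23;19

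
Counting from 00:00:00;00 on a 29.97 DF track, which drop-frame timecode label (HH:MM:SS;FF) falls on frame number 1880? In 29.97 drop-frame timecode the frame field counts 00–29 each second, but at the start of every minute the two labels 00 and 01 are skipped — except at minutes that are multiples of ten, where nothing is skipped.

00:01:02;22

Each 10-minute DF block holds 10 × 60 × 30 − 9 × 2 = 17982 frames. 1880 ÷ 17982 → 0 full blocks, remainder 1880.
Within the partial block the first minute is 1800 frames and each further minute 1798, so 1 further minute boundary passed. Total skipped labels = 18 × 0 + 2 × 1 = 2.
Non-drop label index = 1880 + 2 = 1882; at 30 labels/s that is 00:01:02:22, i.e. DF 00:01:02;22.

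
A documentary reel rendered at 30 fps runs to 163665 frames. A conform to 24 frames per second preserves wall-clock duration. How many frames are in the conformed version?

130932 frames

Target frames = source frames × (target rate / source rate) = 163665 × (24)/(30) = 163665 × 4/5 = 130932.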